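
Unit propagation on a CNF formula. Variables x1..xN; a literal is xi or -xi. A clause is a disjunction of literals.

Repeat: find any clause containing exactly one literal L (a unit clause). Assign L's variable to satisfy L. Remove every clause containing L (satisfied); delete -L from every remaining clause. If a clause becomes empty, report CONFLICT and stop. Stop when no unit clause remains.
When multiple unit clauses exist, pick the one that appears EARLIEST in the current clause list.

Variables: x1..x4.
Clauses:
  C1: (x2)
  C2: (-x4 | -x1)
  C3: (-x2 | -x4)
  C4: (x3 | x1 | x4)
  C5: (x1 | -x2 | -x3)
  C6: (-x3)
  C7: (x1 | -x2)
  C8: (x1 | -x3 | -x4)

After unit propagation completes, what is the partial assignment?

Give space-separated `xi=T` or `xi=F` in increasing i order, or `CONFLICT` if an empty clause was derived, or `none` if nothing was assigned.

unit clause [2] forces x2=T; simplify:
  drop -2 from [-2, -4] -> [-4]
  drop -2 from [1, -2, -3] -> [1, -3]
  drop -2 from [1, -2] -> [1]
  satisfied 1 clause(s); 7 remain; assigned so far: [2]
unit clause [-4] forces x4=F; simplify:
  drop 4 from [3, 1, 4] -> [3, 1]
  satisfied 3 clause(s); 4 remain; assigned so far: [2, 4]
unit clause [-3] forces x3=F; simplify:
  drop 3 from [3, 1] -> [1]
  satisfied 2 clause(s); 2 remain; assigned so far: [2, 3, 4]
unit clause [1] forces x1=T; simplify:
  satisfied 2 clause(s); 0 remain; assigned so far: [1, 2, 3, 4]

Answer: x1=T x2=T x3=F x4=F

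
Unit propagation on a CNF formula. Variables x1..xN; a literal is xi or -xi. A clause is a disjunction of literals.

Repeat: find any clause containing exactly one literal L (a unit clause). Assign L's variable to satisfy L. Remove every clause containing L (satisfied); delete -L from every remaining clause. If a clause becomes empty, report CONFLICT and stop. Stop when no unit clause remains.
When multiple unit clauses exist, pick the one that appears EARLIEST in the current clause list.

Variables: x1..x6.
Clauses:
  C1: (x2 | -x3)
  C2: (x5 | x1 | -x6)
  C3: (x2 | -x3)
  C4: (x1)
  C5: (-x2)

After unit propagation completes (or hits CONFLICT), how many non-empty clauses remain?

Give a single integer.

unit clause [1] forces x1=T; simplify:
  satisfied 2 clause(s); 3 remain; assigned so far: [1]
unit clause [-2] forces x2=F; simplify:
  drop 2 from [2, -3] -> [-3]
  drop 2 from [2, -3] -> [-3]
  satisfied 1 clause(s); 2 remain; assigned so far: [1, 2]
unit clause [-3] forces x3=F; simplify:
  satisfied 2 clause(s); 0 remain; assigned so far: [1, 2, 3]

Answer: 0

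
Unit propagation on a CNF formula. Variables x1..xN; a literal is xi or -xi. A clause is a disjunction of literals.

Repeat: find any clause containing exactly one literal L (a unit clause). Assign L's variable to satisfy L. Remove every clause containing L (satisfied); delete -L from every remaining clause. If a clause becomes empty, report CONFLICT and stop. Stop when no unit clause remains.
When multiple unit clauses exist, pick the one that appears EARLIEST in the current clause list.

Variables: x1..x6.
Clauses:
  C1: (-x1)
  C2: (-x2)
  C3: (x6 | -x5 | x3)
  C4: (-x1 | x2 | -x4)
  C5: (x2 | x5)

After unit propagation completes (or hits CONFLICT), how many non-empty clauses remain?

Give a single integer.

unit clause [-1] forces x1=F; simplify:
  satisfied 2 clause(s); 3 remain; assigned so far: [1]
unit clause [-2] forces x2=F; simplify:
  drop 2 from [2, 5] -> [5]
  satisfied 1 clause(s); 2 remain; assigned so far: [1, 2]
unit clause [5] forces x5=T; simplify:
  drop -5 from [6, -5, 3] -> [6, 3]
  satisfied 1 clause(s); 1 remain; assigned so far: [1, 2, 5]

Answer: 1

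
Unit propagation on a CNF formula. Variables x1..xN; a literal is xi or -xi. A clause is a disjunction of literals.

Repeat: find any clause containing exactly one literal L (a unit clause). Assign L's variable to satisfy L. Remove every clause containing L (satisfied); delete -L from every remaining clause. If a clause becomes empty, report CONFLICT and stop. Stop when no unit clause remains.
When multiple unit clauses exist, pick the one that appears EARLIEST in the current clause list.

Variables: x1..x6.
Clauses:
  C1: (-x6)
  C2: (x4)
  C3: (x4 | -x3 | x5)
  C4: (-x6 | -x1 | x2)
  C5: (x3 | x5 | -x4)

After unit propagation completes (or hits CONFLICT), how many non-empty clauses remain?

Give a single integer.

unit clause [-6] forces x6=F; simplify:
  satisfied 2 clause(s); 3 remain; assigned so far: [6]
unit clause [4] forces x4=T; simplify:
  drop -4 from [3, 5, -4] -> [3, 5]
  satisfied 2 clause(s); 1 remain; assigned so far: [4, 6]

Answer: 1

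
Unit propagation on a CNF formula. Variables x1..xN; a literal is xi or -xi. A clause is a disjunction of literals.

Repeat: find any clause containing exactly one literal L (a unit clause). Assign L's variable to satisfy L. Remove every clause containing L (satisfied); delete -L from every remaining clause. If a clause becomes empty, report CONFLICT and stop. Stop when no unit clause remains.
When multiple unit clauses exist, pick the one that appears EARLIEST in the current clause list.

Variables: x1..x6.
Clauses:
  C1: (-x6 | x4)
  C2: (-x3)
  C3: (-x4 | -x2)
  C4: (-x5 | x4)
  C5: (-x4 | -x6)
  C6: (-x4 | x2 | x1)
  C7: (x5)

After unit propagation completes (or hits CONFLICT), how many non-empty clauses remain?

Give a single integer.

Answer: 0

Derivation:
unit clause [-3] forces x3=F; simplify:
  satisfied 1 clause(s); 6 remain; assigned so far: [3]
unit clause [5] forces x5=T; simplify:
  drop -5 from [-5, 4] -> [4]
  satisfied 1 clause(s); 5 remain; assigned so far: [3, 5]
unit clause [4] forces x4=T; simplify:
  drop -4 from [-4, -2] -> [-2]
  drop -4 from [-4, -6] -> [-6]
  drop -4 from [-4, 2, 1] -> [2, 1]
  satisfied 2 clause(s); 3 remain; assigned so far: [3, 4, 5]
unit clause [-2] forces x2=F; simplify:
  drop 2 from [2, 1] -> [1]
  satisfied 1 clause(s); 2 remain; assigned so far: [2, 3, 4, 5]
unit clause [-6] forces x6=F; simplify:
  satisfied 1 clause(s); 1 remain; assigned so far: [2, 3, 4, 5, 6]
unit clause [1] forces x1=T; simplify:
  satisfied 1 clause(s); 0 remain; assigned so far: [1, 2, 3, 4, 5, 6]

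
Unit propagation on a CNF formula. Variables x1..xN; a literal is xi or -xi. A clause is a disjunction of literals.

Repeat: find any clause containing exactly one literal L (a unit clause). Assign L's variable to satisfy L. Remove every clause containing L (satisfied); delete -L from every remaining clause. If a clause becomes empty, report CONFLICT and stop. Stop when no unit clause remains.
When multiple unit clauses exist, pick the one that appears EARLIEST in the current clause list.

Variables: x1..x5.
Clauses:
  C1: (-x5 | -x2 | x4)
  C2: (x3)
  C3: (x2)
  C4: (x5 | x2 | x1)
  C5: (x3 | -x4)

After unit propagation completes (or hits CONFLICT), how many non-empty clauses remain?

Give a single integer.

Answer: 1

Derivation:
unit clause [3] forces x3=T; simplify:
  satisfied 2 clause(s); 3 remain; assigned so far: [3]
unit clause [2] forces x2=T; simplify:
  drop -2 from [-5, -2, 4] -> [-5, 4]
  satisfied 2 clause(s); 1 remain; assigned so far: [2, 3]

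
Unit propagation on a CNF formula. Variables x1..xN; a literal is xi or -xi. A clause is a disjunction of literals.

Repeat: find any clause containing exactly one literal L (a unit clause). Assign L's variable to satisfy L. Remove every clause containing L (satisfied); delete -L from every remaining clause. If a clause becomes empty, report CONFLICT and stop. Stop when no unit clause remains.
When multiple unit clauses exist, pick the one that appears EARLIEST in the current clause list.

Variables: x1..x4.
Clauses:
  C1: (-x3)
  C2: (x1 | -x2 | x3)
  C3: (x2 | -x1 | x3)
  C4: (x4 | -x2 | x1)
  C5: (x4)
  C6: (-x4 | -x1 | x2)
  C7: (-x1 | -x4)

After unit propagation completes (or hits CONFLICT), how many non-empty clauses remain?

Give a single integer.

unit clause [-3] forces x3=F; simplify:
  drop 3 from [1, -2, 3] -> [1, -2]
  drop 3 from [2, -1, 3] -> [2, -1]
  satisfied 1 clause(s); 6 remain; assigned so far: [3]
unit clause [4] forces x4=T; simplify:
  drop -4 from [-4, -1, 2] -> [-1, 2]
  drop -4 from [-1, -4] -> [-1]
  satisfied 2 clause(s); 4 remain; assigned so far: [3, 4]
unit clause [-1] forces x1=F; simplify:
  drop 1 from [1, -2] -> [-2]
  satisfied 3 clause(s); 1 remain; assigned so far: [1, 3, 4]
unit clause [-2] forces x2=F; simplify:
  satisfied 1 clause(s); 0 remain; assigned so far: [1, 2, 3, 4]

Answer: 0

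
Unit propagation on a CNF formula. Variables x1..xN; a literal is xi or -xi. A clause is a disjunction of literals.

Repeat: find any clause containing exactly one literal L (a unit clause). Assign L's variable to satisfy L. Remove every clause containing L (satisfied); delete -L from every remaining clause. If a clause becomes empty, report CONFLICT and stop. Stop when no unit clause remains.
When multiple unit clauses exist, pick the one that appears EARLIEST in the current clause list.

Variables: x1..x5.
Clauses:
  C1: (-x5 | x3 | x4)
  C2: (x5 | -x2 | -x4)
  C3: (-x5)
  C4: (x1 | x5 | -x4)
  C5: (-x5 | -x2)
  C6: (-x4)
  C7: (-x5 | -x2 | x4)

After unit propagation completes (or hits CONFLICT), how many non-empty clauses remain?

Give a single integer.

unit clause [-5] forces x5=F; simplify:
  drop 5 from [5, -2, -4] -> [-2, -4]
  drop 5 from [1, 5, -4] -> [1, -4]
  satisfied 4 clause(s); 3 remain; assigned so far: [5]
unit clause [-4] forces x4=F; simplify:
  satisfied 3 clause(s); 0 remain; assigned so far: [4, 5]

Answer: 0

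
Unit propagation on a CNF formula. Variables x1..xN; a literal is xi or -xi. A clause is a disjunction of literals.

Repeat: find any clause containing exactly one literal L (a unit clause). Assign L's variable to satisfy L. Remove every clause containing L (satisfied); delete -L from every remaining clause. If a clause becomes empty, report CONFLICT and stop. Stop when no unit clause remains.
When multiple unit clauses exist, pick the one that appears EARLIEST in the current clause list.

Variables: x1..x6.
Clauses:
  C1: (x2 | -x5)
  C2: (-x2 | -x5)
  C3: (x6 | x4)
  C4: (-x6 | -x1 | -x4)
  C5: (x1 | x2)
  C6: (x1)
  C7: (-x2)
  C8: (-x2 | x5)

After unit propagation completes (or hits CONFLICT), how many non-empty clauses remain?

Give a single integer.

unit clause [1] forces x1=T; simplify:
  drop -1 from [-6, -1, -4] -> [-6, -4]
  satisfied 2 clause(s); 6 remain; assigned so far: [1]
unit clause [-2] forces x2=F; simplify:
  drop 2 from [2, -5] -> [-5]
  satisfied 3 clause(s); 3 remain; assigned so far: [1, 2]
unit clause [-5] forces x5=F; simplify:
  satisfied 1 clause(s); 2 remain; assigned so far: [1, 2, 5]

Answer: 2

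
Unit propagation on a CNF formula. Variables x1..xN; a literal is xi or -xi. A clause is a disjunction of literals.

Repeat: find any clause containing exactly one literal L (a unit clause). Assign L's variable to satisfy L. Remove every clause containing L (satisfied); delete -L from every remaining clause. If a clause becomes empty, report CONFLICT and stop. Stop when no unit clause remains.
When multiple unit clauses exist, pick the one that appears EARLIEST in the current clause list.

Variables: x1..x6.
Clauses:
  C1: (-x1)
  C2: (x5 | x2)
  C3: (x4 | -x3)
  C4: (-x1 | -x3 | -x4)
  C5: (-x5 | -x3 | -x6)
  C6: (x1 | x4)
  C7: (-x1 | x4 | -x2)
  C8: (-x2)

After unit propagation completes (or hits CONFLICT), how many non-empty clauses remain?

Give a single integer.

Answer: 1

Derivation:
unit clause [-1] forces x1=F; simplify:
  drop 1 from [1, 4] -> [4]
  satisfied 3 clause(s); 5 remain; assigned so far: [1]
unit clause [4] forces x4=T; simplify:
  satisfied 2 clause(s); 3 remain; assigned so far: [1, 4]
unit clause [-2] forces x2=F; simplify:
  drop 2 from [5, 2] -> [5]
  satisfied 1 clause(s); 2 remain; assigned so far: [1, 2, 4]
unit clause [5] forces x5=T; simplify:
  drop -5 from [-5, -3, -6] -> [-3, -6]
  satisfied 1 clause(s); 1 remain; assigned so far: [1, 2, 4, 5]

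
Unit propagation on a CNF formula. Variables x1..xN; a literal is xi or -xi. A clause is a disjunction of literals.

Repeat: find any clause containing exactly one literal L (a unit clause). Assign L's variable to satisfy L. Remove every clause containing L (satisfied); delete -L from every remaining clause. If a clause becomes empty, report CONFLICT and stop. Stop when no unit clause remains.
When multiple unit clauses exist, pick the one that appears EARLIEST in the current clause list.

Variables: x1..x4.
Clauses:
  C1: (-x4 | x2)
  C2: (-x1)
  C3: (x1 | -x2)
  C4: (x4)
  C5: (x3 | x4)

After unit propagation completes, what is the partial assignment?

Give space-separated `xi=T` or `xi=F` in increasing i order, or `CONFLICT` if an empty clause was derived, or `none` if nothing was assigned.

unit clause [-1] forces x1=F; simplify:
  drop 1 from [1, -2] -> [-2]
  satisfied 1 clause(s); 4 remain; assigned so far: [1]
unit clause [-2] forces x2=F; simplify:
  drop 2 from [-4, 2] -> [-4]
  satisfied 1 clause(s); 3 remain; assigned so far: [1, 2]
unit clause [-4] forces x4=F; simplify:
  drop 4 from [4] -> [] (empty!)
  drop 4 from [3, 4] -> [3]
  satisfied 1 clause(s); 2 remain; assigned so far: [1, 2, 4]
CONFLICT (empty clause)

Answer: CONFLICT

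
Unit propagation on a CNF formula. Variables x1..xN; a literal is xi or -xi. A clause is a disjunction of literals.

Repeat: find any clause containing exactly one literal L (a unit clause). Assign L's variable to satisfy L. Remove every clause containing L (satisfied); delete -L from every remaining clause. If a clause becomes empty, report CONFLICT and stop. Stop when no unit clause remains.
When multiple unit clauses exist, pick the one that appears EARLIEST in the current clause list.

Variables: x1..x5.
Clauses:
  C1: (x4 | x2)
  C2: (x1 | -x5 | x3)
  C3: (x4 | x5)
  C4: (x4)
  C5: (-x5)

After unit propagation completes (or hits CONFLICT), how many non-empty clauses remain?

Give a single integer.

unit clause [4] forces x4=T; simplify:
  satisfied 3 clause(s); 2 remain; assigned so far: [4]
unit clause [-5] forces x5=F; simplify:
  satisfied 2 clause(s); 0 remain; assigned so far: [4, 5]

Answer: 0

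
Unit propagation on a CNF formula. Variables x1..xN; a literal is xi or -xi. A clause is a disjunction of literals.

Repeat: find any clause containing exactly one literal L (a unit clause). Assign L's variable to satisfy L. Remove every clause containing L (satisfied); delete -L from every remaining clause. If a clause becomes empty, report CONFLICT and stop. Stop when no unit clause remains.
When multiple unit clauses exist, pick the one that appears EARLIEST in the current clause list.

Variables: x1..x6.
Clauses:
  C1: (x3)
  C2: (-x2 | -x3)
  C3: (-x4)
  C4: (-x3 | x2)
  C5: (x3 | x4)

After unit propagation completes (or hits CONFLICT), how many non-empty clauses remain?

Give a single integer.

unit clause [3] forces x3=T; simplify:
  drop -3 from [-2, -3] -> [-2]
  drop -3 from [-3, 2] -> [2]
  satisfied 2 clause(s); 3 remain; assigned so far: [3]
unit clause [-2] forces x2=F; simplify:
  drop 2 from [2] -> [] (empty!)
  satisfied 1 clause(s); 2 remain; assigned so far: [2, 3]
CONFLICT (empty clause)

Answer: 1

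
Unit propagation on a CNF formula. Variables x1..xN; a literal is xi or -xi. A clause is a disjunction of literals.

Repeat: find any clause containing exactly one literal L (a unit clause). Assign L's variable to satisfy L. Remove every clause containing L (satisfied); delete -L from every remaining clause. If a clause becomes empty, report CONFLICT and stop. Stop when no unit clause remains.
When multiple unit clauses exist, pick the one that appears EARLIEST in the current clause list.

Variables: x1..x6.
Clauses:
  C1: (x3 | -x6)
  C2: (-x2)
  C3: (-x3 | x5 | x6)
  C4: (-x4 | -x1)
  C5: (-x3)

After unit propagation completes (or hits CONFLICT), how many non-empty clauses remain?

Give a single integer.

Answer: 1

Derivation:
unit clause [-2] forces x2=F; simplify:
  satisfied 1 clause(s); 4 remain; assigned so far: [2]
unit clause [-3] forces x3=F; simplify:
  drop 3 from [3, -6] -> [-6]
  satisfied 2 clause(s); 2 remain; assigned so far: [2, 3]
unit clause [-6] forces x6=F; simplify:
  satisfied 1 clause(s); 1 remain; assigned so far: [2, 3, 6]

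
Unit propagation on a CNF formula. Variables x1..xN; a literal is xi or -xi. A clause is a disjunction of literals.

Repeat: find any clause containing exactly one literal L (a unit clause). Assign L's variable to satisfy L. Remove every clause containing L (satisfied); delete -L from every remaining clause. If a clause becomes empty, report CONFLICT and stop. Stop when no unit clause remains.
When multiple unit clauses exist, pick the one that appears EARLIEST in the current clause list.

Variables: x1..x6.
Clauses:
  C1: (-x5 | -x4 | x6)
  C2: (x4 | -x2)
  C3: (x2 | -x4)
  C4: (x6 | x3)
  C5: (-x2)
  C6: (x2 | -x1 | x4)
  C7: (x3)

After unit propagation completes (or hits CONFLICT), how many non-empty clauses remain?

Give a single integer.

Answer: 0

Derivation:
unit clause [-2] forces x2=F; simplify:
  drop 2 from [2, -4] -> [-4]
  drop 2 from [2, -1, 4] -> [-1, 4]
  satisfied 2 clause(s); 5 remain; assigned so far: [2]
unit clause [-4] forces x4=F; simplify:
  drop 4 from [-1, 4] -> [-1]
  satisfied 2 clause(s); 3 remain; assigned so far: [2, 4]
unit clause [-1] forces x1=F; simplify:
  satisfied 1 clause(s); 2 remain; assigned so far: [1, 2, 4]
unit clause [3] forces x3=T; simplify:
  satisfied 2 clause(s); 0 remain; assigned so far: [1, 2, 3, 4]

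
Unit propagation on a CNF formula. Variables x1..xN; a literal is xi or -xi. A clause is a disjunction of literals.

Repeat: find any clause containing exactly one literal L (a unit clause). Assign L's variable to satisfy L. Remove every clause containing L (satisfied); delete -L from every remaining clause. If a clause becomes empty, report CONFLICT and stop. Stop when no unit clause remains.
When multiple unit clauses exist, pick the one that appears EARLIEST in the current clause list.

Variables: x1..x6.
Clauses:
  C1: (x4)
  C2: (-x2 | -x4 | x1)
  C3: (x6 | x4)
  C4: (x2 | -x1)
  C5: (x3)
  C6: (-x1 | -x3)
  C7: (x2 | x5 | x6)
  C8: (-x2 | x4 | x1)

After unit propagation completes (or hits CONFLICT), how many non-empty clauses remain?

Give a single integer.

Answer: 1

Derivation:
unit clause [4] forces x4=T; simplify:
  drop -4 from [-2, -4, 1] -> [-2, 1]
  satisfied 3 clause(s); 5 remain; assigned so far: [4]
unit clause [3] forces x3=T; simplify:
  drop -3 from [-1, -3] -> [-1]
  satisfied 1 clause(s); 4 remain; assigned so far: [3, 4]
unit clause [-1] forces x1=F; simplify:
  drop 1 from [-2, 1] -> [-2]
  satisfied 2 clause(s); 2 remain; assigned so far: [1, 3, 4]
unit clause [-2] forces x2=F; simplify:
  drop 2 from [2, 5, 6] -> [5, 6]
  satisfied 1 clause(s); 1 remain; assigned so far: [1, 2, 3, 4]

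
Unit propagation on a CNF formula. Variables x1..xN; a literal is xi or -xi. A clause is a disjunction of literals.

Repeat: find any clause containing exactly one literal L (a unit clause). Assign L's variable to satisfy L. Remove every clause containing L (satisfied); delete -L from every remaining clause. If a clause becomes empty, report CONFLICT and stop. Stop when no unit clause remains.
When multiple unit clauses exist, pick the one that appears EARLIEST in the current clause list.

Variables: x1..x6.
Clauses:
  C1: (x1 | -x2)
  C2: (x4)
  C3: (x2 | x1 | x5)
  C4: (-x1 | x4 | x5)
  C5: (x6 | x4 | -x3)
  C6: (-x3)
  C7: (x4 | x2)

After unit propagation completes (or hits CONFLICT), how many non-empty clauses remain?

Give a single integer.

Answer: 2

Derivation:
unit clause [4] forces x4=T; simplify:
  satisfied 4 clause(s); 3 remain; assigned so far: [4]
unit clause [-3] forces x3=F; simplify:
  satisfied 1 clause(s); 2 remain; assigned so far: [3, 4]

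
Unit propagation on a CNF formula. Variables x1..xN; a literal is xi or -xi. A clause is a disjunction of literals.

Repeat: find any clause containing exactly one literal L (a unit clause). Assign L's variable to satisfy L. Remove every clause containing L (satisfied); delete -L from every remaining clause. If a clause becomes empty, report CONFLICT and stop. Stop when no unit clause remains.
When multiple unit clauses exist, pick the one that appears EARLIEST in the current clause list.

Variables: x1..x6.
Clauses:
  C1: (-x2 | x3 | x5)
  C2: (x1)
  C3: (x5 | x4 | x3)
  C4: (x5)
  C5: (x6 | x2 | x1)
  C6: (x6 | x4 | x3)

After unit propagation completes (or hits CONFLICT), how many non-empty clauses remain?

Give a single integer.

unit clause [1] forces x1=T; simplify:
  satisfied 2 clause(s); 4 remain; assigned so far: [1]
unit clause [5] forces x5=T; simplify:
  satisfied 3 clause(s); 1 remain; assigned so far: [1, 5]

Answer: 1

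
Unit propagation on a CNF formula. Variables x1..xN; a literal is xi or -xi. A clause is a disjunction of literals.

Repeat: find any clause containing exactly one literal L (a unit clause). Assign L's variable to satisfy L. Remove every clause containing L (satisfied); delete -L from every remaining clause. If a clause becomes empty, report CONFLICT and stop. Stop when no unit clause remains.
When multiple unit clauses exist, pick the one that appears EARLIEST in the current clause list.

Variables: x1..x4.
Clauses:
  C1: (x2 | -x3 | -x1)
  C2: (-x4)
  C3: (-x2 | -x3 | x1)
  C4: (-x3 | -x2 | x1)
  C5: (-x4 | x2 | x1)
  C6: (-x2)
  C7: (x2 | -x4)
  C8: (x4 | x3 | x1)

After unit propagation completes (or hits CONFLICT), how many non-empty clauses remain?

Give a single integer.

Answer: 2

Derivation:
unit clause [-4] forces x4=F; simplify:
  drop 4 from [4, 3, 1] -> [3, 1]
  satisfied 3 clause(s); 5 remain; assigned so far: [4]
unit clause [-2] forces x2=F; simplify:
  drop 2 from [2, -3, -1] -> [-3, -1]
  satisfied 3 clause(s); 2 remain; assigned so far: [2, 4]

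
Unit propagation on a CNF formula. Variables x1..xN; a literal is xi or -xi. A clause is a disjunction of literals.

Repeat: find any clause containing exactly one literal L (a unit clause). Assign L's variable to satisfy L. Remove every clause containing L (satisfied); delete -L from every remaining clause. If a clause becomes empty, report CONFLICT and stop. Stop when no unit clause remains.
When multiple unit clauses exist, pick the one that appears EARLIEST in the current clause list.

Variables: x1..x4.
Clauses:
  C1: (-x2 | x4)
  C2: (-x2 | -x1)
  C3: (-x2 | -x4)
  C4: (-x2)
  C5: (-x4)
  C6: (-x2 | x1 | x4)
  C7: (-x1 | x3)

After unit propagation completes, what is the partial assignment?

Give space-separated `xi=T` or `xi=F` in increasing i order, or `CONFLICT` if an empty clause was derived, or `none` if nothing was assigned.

Answer: x2=F x4=F

Derivation:
unit clause [-2] forces x2=F; simplify:
  satisfied 5 clause(s); 2 remain; assigned so far: [2]
unit clause [-4] forces x4=F; simplify:
  satisfied 1 clause(s); 1 remain; assigned so far: [2, 4]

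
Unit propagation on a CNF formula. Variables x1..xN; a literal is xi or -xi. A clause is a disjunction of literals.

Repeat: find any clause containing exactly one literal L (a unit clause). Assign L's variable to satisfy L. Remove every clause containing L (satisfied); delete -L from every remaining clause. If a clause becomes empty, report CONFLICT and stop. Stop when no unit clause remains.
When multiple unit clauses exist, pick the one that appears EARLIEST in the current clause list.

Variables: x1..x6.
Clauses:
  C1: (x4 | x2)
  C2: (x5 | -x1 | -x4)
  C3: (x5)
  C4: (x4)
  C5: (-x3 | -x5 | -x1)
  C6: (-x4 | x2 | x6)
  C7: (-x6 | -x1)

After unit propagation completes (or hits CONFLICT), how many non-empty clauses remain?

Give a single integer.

unit clause [5] forces x5=T; simplify:
  drop -5 from [-3, -5, -1] -> [-3, -1]
  satisfied 2 clause(s); 5 remain; assigned so far: [5]
unit clause [4] forces x4=T; simplify:
  drop -4 from [-4, 2, 6] -> [2, 6]
  satisfied 2 clause(s); 3 remain; assigned so far: [4, 5]

Answer: 3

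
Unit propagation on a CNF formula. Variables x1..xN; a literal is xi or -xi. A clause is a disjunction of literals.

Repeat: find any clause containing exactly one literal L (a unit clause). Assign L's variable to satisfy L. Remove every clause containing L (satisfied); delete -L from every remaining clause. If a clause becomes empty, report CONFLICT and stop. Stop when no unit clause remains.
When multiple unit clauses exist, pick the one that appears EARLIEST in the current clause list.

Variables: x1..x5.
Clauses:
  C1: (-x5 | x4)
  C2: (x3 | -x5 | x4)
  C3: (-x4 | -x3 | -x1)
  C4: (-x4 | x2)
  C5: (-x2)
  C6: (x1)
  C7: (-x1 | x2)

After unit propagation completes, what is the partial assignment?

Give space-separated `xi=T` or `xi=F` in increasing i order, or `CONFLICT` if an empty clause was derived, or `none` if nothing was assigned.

unit clause [-2] forces x2=F; simplify:
  drop 2 from [-4, 2] -> [-4]
  drop 2 from [-1, 2] -> [-1]
  satisfied 1 clause(s); 6 remain; assigned so far: [2]
unit clause [-4] forces x4=F; simplify:
  drop 4 from [-5, 4] -> [-5]
  drop 4 from [3, -5, 4] -> [3, -5]
  satisfied 2 clause(s); 4 remain; assigned so far: [2, 4]
unit clause [-5] forces x5=F; simplify:
  satisfied 2 clause(s); 2 remain; assigned so far: [2, 4, 5]
unit clause [1] forces x1=T; simplify:
  drop -1 from [-1] -> [] (empty!)
  satisfied 1 clause(s); 1 remain; assigned so far: [1, 2, 4, 5]
CONFLICT (empty clause)

Answer: CONFLICT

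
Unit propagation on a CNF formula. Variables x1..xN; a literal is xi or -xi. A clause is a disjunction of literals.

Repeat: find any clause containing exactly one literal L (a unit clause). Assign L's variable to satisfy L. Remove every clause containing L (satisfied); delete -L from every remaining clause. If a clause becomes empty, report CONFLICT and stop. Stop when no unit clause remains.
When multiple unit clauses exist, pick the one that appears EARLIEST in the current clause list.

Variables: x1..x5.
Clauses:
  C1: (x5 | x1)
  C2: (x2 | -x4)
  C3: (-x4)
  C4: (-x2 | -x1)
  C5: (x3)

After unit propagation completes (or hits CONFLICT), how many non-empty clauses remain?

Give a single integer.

unit clause [-4] forces x4=F; simplify:
  satisfied 2 clause(s); 3 remain; assigned so far: [4]
unit clause [3] forces x3=T; simplify:
  satisfied 1 clause(s); 2 remain; assigned so far: [3, 4]

Answer: 2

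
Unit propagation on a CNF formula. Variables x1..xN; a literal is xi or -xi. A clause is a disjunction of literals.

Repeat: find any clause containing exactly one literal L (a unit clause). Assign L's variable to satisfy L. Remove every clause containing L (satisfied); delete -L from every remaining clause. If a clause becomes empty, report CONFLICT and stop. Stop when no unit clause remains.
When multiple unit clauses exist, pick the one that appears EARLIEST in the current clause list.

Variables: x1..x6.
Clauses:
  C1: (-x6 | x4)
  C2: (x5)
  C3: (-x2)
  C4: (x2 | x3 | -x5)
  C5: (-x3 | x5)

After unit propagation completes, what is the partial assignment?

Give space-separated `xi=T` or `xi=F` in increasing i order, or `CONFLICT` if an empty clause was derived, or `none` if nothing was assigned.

Answer: x2=F x3=T x5=T

Derivation:
unit clause [5] forces x5=T; simplify:
  drop -5 from [2, 3, -5] -> [2, 3]
  satisfied 2 clause(s); 3 remain; assigned so far: [5]
unit clause [-2] forces x2=F; simplify:
  drop 2 from [2, 3] -> [3]
  satisfied 1 clause(s); 2 remain; assigned so far: [2, 5]
unit clause [3] forces x3=T; simplify:
  satisfied 1 clause(s); 1 remain; assigned so far: [2, 3, 5]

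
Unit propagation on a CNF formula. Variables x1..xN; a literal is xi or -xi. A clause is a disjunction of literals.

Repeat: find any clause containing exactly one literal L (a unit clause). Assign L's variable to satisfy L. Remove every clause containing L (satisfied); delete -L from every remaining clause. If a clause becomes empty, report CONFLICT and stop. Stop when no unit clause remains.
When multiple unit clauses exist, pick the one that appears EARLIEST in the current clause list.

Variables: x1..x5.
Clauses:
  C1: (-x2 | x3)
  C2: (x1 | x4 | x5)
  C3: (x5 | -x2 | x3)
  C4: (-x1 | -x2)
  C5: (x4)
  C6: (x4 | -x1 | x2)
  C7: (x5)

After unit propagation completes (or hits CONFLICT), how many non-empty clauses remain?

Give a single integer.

Answer: 2

Derivation:
unit clause [4] forces x4=T; simplify:
  satisfied 3 clause(s); 4 remain; assigned so far: [4]
unit clause [5] forces x5=T; simplify:
  satisfied 2 clause(s); 2 remain; assigned so far: [4, 5]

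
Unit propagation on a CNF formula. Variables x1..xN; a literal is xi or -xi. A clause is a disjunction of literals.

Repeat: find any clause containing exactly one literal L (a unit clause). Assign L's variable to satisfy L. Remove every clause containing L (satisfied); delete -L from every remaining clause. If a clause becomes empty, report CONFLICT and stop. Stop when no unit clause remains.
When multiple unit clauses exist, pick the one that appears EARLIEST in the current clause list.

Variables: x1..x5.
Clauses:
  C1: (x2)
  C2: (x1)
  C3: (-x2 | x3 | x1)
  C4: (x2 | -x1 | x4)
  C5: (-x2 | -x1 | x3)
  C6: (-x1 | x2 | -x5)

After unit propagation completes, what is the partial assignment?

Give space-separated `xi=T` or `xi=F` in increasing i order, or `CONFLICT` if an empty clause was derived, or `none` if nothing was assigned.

unit clause [2] forces x2=T; simplify:
  drop -2 from [-2, 3, 1] -> [3, 1]
  drop -2 from [-2, -1, 3] -> [-1, 3]
  satisfied 3 clause(s); 3 remain; assigned so far: [2]
unit clause [1] forces x1=T; simplify:
  drop -1 from [-1, 3] -> [3]
  satisfied 2 clause(s); 1 remain; assigned so far: [1, 2]
unit clause [3] forces x3=T; simplify:
  satisfied 1 clause(s); 0 remain; assigned so far: [1, 2, 3]

Answer: x1=T x2=T x3=T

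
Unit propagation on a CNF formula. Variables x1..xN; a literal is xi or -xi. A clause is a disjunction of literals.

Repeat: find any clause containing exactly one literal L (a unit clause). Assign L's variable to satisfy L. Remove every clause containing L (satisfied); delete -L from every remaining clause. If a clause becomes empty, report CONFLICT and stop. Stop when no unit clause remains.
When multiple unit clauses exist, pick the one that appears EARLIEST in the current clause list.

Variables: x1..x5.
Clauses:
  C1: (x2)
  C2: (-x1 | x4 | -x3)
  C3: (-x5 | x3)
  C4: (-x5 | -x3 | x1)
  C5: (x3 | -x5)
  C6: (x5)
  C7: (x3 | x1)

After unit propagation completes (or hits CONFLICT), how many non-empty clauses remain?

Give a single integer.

Answer: 0

Derivation:
unit clause [2] forces x2=T; simplify:
  satisfied 1 clause(s); 6 remain; assigned so far: [2]
unit clause [5] forces x5=T; simplify:
  drop -5 from [-5, 3] -> [3]
  drop -5 from [-5, -3, 1] -> [-3, 1]
  drop -5 from [3, -5] -> [3]
  satisfied 1 clause(s); 5 remain; assigned so far: [2, 5]
unit clause [3] forces x3=T; simplify:
  drop -3 from [-1, 4, -3] -> [-1, 4]
  drop -3 from [-3, 1] -> [1]
  satisfied 3 clause(s); 2 remain; assigned so far: [2, 3, 5]
unit clause [1] forces x1=T; simplify:
  drop -1 from [-1, 4] -> [4]
  satisfied 1 clause(s); 1 remain; assigned so far: [1, 2, 3, 5]
unit clause [4] forces x4=T; simplify:
  satisfied 1 clause(s); 0 remain; assigned so far: [1, 2, 3, 4, 5]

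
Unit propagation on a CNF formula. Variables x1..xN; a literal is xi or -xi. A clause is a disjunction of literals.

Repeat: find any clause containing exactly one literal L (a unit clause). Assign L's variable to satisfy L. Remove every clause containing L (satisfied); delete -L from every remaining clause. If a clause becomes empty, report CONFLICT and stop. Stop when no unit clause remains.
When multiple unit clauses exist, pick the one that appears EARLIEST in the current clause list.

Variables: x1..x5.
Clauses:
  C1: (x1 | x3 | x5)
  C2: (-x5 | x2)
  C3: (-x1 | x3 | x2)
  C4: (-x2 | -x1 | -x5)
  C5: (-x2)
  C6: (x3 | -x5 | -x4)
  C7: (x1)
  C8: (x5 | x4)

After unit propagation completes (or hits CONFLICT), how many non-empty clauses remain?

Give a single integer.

Answer: 0

Derivation:
unit clause [-2] forces x2=F; simplify:
  drop 2 from [-5, 2] -> [-5]
  drop 2 from [-1, 3, 2] -> [-1, 3]
  satisfied 2 clause(s); 6 remain; assigned so far: [2]
unit clause [-5] forces x5=F; simplify:
  drop 5 from [1, 3, 5] -> [1, 3]
  drop 5 from [5, 4] -> [4]
  satisfied 2 clause(s); 4 remain; assigned so far: [2, 5]
unit clause [1] forces x1=T; simplify:
  drop -1 from [-1, 3] -> [3]
  satisfied 2 clause(s); 2 remain; assigned so far: [1, 2, 5]
unit clause [3] forces x3=T; simplify:
  satisfied 1 clause(s); 1 remain; assigned so far: [1, 2, 3, 5]
unit clause [4] forces x4=T; simplify:
  satisfied 1 clause(s); 0 remain; assigned so far: [1, 2, 3, 4, 5]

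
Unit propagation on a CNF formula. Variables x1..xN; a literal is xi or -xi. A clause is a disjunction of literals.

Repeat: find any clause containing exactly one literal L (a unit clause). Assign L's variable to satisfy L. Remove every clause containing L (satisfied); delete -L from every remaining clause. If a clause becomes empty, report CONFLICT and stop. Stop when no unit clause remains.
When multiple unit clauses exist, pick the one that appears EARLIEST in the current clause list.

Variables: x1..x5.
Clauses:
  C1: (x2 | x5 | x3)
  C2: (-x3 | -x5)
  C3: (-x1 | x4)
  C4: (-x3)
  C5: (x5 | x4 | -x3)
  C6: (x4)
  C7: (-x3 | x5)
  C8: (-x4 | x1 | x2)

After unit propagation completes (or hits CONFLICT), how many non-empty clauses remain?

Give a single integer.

unit clause [-3] forces x3=F; simplify:
  drop 3 from [2, 5, 3] -> [2, 5]
  satisfied 4 clause(s); 4 remain; assigned so far: [3]
unit clause [4] forces x4=T; simplify:
  drop -4 from [-4, 1, 2] -> [1, 2]
  satisfied 2 clause(s); 2 remain; assigned so far: [3, 4]

Answer: 2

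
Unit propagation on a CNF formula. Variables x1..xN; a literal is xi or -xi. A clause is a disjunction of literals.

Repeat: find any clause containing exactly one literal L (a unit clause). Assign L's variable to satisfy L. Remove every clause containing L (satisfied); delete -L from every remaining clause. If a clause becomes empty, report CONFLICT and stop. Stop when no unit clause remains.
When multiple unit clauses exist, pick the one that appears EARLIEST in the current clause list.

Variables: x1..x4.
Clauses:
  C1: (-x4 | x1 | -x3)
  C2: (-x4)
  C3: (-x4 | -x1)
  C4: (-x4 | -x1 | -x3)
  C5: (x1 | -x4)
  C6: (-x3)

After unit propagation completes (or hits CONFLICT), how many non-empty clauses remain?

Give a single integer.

Answer: 0

Derivation:
unit clause [-4] forces x4=F; simplify:
  satisfied 5 clause(s); 1 remain; assigned so far: [4]
unit clause [-3] forces x3=F; simplify:
  satisfied 1 clause(s); 0 remain; assigned so far: [3, 4]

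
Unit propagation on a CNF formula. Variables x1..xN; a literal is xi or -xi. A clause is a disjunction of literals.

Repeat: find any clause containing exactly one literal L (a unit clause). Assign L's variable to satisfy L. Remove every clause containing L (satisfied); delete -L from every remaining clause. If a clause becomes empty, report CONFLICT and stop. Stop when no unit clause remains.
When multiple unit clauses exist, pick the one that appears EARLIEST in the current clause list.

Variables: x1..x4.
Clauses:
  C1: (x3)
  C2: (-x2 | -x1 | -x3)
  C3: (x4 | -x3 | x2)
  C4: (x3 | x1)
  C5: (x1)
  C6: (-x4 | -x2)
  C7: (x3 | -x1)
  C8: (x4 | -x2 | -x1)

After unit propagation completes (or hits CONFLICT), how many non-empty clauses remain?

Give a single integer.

Answer: 0

Derivation:
unit clause [3] forces x3=T; simplify:
  drop -3 from [-2, -1, -3] -> [-2, -1]
  drop -3 from [4, -3, 2] -> [4, 2]
  satisfied 3 clause(s); 5 remain; assigned so far: [3]
unit clause [1] forces x1=T; simplify:
  drop -1 from [-2, -1] -> [-2]
  drop -1 from [4, -2, -1] -> [4, -2]
  satisfied 1 clause(s); 4 remain; assigned so far: [1, 3]
unit clause [-2] forces x2=F; simplify:
  drop 2 from [4, 2] -> [4]
  satisfied 3 clause(s); 1 remain; assigned so far: [1, 2, 3]
unit clause [4] forces x4=T; simplify:
  satisfied 1 clause(s); 0 remain; assigned so far: [1, 2, 3, 4]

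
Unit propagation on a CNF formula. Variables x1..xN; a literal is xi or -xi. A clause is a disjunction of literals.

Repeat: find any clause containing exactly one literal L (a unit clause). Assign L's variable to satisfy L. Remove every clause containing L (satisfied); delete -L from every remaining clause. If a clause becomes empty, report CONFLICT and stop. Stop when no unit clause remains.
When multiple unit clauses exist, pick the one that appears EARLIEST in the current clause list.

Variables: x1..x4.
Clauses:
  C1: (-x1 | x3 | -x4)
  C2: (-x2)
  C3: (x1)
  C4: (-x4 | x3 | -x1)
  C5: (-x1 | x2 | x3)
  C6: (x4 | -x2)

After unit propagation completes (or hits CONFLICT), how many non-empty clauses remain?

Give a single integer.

unit clause [-2] forces x2=F; simplify:
  drop 2 from [-1, 2, 3] -> [-1, 3]
  satisfied 2 clause(s); 4 remain; assigned so far: [2]
unit clause [1] forces x1=T; simplify:
  drop -1 from [-1, 3, -4] -> [3, -4]
  drop -1 from [-4, 3, -1] -> [-4, 3]
  drop -1 from [-1, 3] -> [3]
  satisfied 1 clause(s); 3 remain; assigned so far: [1, 2]
unit clause [3] forces x3=T; simplify:
  satisfied 3 clause(s); 0 remain; assigned so far: [1, 2, 3]

Answer: 0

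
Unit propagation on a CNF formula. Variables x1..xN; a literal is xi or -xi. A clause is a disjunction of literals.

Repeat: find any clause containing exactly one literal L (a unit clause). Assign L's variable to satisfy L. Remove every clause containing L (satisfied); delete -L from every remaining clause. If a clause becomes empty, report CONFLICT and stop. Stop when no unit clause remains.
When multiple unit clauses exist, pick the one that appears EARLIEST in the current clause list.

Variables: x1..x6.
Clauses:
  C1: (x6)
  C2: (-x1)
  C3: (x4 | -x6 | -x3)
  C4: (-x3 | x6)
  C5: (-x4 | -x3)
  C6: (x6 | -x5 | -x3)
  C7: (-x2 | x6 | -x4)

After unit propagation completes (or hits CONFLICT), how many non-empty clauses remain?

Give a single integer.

Answer: 2

Derivation:
unit clause [6] forces x6=T; simplify:
  drop -6 from [4, -6, -3] -> [4, -3]
  satisfied 4 clause(s); 3 remain; assigned so far: [6]
unit clause [-1] forces x1=F; simplify:
  satisfied 1 clause(s); 2 remain; assigned so far: [1, 6]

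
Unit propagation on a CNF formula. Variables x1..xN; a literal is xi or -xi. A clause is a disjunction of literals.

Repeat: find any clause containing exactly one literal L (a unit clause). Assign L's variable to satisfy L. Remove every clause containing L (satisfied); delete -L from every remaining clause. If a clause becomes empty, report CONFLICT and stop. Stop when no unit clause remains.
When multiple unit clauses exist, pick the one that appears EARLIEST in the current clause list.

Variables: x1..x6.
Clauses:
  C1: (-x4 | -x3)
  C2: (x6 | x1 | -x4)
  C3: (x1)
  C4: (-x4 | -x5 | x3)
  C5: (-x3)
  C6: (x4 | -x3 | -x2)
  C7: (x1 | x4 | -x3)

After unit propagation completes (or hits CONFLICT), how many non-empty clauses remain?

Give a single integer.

unit clause [1] forces x1=T; simplify:
  satisfied 3 clause(s); 4 remain; assigned so far: [1]
unit clause [-3] forces x3=F; simplify:
  drop 3 from [-4, -5, 3] -> [-4, -5]
  satisfied 3 clause(s); 1 remain; assigned so far: [1, 3]

Answer: 1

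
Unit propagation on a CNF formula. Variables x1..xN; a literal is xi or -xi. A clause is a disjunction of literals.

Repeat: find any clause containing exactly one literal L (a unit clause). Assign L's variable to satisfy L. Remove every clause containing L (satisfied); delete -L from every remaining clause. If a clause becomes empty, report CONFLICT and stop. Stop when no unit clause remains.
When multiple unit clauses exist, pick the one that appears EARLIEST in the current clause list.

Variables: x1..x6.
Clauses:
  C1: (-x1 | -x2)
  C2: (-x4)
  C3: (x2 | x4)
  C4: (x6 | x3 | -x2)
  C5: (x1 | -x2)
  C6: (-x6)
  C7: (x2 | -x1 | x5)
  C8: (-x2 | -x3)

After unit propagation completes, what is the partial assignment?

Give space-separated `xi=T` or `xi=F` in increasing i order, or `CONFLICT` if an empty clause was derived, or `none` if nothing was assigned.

Answer: CONFLICT

Derivation:
unit clause [-4] forces x4=F; simplify:
  drop 4 from [2, 4] -> [2]
  satisfied 1 clause(s); 7 remain; assigned so far: [4]
unit clause [2] forces x2=T; simplify:
  drop -2 from [-1, -2] -> [-1]
  drop -2 from [6, 3, -2] -> [6, 3]
  drop -2 from [1, -2] -> [1]
  drop -2 from [-2, -3] -> [-3]
  satisfied 2 clause(s); 5 remain; assigned so far: [2, 4]
unit clause [-1] forces x1=F; simplify:
  drop 1 from [1] -> [] (empty!)
  satisfied 1 clause(s); 4 remain; assigned so far: [1, 2, 4]
CONFLICT (empty clause)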